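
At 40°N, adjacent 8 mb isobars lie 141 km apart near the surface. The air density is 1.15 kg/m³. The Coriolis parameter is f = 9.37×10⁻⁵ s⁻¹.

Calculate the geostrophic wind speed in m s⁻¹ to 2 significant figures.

Pressure gradient: |∂P/∂n| = 800 Pa / 141000 m = 5.67×10⁻³ Pa/m
Geostrophic balance (pressure-gradient force = Coriolis force):
V_g = (1/(fρ)) |∂P/∂n| = 5.67×10⁻³ / (9.37×10⁻⁵ × 1.15) = 52.7 m/s

53 m s⁻¹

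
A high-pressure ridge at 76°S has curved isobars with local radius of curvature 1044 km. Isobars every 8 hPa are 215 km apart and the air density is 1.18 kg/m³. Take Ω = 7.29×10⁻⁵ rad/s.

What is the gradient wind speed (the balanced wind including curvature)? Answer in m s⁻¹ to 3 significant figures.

Coriolis parameter at 76°S:
f = 2Ω sin φ = 2 × 7.29×10⁻⁵ × sin 76° = 1.41×10⁻⁴ s⁻¹
Pressure gradient: |∂P/∂n| = 800 Pa / 215000 m = 3.72×10⁻³ Pa/m
Geostrophic speed: V_g = |∂P/∂n|/(fρ) = 3.72×10⁻³/(1.41×10⁻⁴ × 1.18) = 22.3 m/s
Around a high, pressure-gradient force acts outward with centrifugal, so Coriolis balances both:
fV = (1/ρ)|∂P/∂n| + V²/R  →  V² − fR·V + fR·V_g = 0
With fR = 1.41×10⁻⁴ × 1044×10³ m = 148 m/s:
V = [fR − √((fR)² − 4 fR V_g)]/2 = [148 − √(148² − 4×148×22.3)]/2 = 27.4 m/s
Supergeostrophic (V > V_g = 22.3 m/s), as expected around a high.

27.4 m s⁻¹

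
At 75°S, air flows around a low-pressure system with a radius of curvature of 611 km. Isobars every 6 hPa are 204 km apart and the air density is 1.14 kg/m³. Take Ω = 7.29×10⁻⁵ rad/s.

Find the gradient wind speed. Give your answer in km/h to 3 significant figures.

55.9 km/h

Coriolis parameter at 75°S:
f = 2Ω sin φ = 2 × 7.29×10⁻⁵ × sin 75° = 1.41×10⁻⁴ s⁻¹
Pressure gradient: |∂P/∂n| = 600 Pa / 204000 m = 2.94×10⁻³ Pa/m
Geostrophic speed: V_g = |∂P/∂n|/(fρ) = 2.94×10⁻³/(1.41×10⁻⁴ × 1.14) = 18.3 m/s
Around a low, centrifugal force acts outward with Coriolis, so pressure-gradient force balances both:
(1/ρ)|∂P/∂n| = fV + V²/R  →  V² + fR·V − fR·V_g = 0
With fR = 1.41×10⁻⁴ × 611×10³ m = 86.0 m/s:
V = [−fR + √((fR)² + 4 fR V_g)]/2 = [−86.0 + √(86.0² + 4×86.0×18.3)]/2 = 15.5 m/s
Subgeostrophic (V < V_g = 18.3 m/s), as expected around a low.
Converting: 15.5 m/s × 3.6 = 55.9 km/h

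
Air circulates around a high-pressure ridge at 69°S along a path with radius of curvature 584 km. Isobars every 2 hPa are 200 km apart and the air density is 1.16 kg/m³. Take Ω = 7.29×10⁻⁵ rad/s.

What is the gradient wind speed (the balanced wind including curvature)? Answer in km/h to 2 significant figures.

Coriolis parameter at 69°S:
f = 2Ω sin φ = 2 × 7.29×10⁻⁵ × sin 69° = 1.36×10⁻⁴ s⁻¹
Pressure gradient: |∂P/∂n| = 200 Pa / 200000 m = 1.00×10⁻³ Pa/m
Geostrophic speed: V_g = |∂P/∂n|/(fρ) = 1.00×10⁻³/(1.36×10⁻⁴ × 1.16) = 6.33 m/s
Around a high, pressure-gradient force acts outward with centrifugal, so Coriolis balances both:
fV = (1/ρ)|∂P/∂n| + V²/R  →  V² − fR·V + fR·V_g = 0
With fR = 1.36×10⁻⁴ × 584×10³ m = 79.5 m/s:
V = [fR − √((fR)² − 4 fR V_g)]/2 = [79.5 − √(79.5² − 4×79.5×6.33)]/2 = 6.94 m/s
Supergeostrophic (V > V_g = 6.33 m/s), as expected around a high.
Converting: 6.94 m/s × 3.6 = 25 km/h

25 km/h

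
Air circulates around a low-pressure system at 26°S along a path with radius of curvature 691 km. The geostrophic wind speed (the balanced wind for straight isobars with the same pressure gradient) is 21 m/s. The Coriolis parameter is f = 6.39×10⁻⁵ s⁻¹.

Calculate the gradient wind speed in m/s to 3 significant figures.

15.5 m/s

Around a low, centrifugal force acts outward with Coriolis, so pressure-gradient force balances both:
(1/ρ)|∂P/∂n| = fV + V²/R  →  V² + fR·V − fR·V_g = 0
With fR = 6.39×10⁻⁵ × 691×10³ m = 44.2 m/s:
V = [−fR + √((fR)² + 4 fR V_g)]/2 = [−44.2 + √(44.2² + 4×44.2×21)]/2 = 15.5 m/s
Subgeostrophic (V < V_g = 21 m/s), as expected around a low.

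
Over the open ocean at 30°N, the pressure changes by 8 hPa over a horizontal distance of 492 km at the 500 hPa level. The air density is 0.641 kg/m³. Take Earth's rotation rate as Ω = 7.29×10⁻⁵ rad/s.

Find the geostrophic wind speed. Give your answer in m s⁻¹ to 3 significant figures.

Coriolis parameter at 30°N:
f = 2Ω sin φ = 2 × 7.29×10⁻⁵ × sin 30° = 7.29×10⁻⁵ s⁻¹
Pressure gradient: |∂P/∂n| = 800 Pa / 492000 m = 1.63×10⁻³ Pa/m
Geostrophic balance (pressure-gradient force = Coriolis force):
V_g = (1/(fρ)) |∂P/∂n| = 1.63×10⁻³ / (7.29×10⁻⁵ × 0.641) = 34.8 m/s

34.8 m s⁻¹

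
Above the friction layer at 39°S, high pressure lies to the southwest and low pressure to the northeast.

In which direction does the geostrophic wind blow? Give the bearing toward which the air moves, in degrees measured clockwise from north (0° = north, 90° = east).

The pressure-gradient force points toward the northeast (bearing 045°).
Geostrophic balance: in the Southern Hemisphere the Coriolis force deflects motion to the left, so the geostrophic wind blows 90° to the left of the pressure-gradient force (low pressure on the right).
Rotating 045° by 90° counterclockwise gives 315° — the wind blows toward the northwest.

315°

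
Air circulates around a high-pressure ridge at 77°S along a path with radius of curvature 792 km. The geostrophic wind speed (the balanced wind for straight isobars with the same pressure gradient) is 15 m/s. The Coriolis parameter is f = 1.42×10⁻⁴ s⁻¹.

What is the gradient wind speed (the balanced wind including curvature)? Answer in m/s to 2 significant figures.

Around a high, pressure-gradient force acts outward with centrifugal, so Coriolis balances both:
fV = (1/ρ)|∂P/∂n| + V²/R  →  V² − fR·V + fR·V_g = 0
With fR = 1.42×10⁻⁴ × 792×10³ m = 112 m/s:
V = [fR − √((fR)² − 4 fR V_g)]/2 = [112 − √(112² − 4×112×15)]/2 = 17.8 m/s
Supergeostrophic (V > V_g = 15 m/s), as expected around a high.

18 m/s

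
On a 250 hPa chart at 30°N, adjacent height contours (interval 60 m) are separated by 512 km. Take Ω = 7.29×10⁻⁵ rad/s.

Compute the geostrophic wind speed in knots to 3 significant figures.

30.7 knots

Coriolis parameter at 30°N:
f = 2Ω sin φ = 2 × 7.29×10⁻⁵ × sin 30° = 7.29×10⁻⁵ s⁻¹
Height gradient: |∂Z/∂n| = 60 m / 512000 m = 1.17×10⁻⁴
On a pressure surface, geostrophic balance gives V_g = (g/f)|∂Z/∂n|:
V_g = 9.81 × 1.17×10⁻⁴ / 7.29×10⁻⁵ = 15.8 m/s
Converting: 15.8 m/s × 1.944 = 30.7 knots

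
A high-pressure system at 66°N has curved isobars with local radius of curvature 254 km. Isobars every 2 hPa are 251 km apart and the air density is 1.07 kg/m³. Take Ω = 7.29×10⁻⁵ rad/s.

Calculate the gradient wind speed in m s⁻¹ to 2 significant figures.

Coriolis parameter at 66°N:
f = 2Ω sin φ = 2 × 7.29×10⁻⁵ × sin 66° = 1.33×10⁻⁴ s⁻¹
Pressure gradient: |∂P/∂n| = 200 Pa / 251000 m = 7.97×10⁻⁴ Pa/m
Geostrophic speed: V_g = |∂P/∂n|/(fρ) = 7.97×10⁻⁴/(1.33×10⁻⁴ × 1.07) = 5.59 m/s
Around a high, pressure-gradient force acts outward with centrifugal, so Coriolis balances both:
fV = (1/ρ)|∂P/∂n| + V²/R  →  V² − fR·V + fR·V_g = 0
With fR = 1.33×10⁻⁴ × 254×10³ m = 33.8 m/s:
V = [fR − √((fR)² − 4 fR V_g)]/2 = [33.8 − √(33.8² − 4×33.8×5.59)]/2 = 7.07 m/s
Supergeostrophic (V > V_g = 5.59 m/s), as expected around a high.

7.1 m s⁻¹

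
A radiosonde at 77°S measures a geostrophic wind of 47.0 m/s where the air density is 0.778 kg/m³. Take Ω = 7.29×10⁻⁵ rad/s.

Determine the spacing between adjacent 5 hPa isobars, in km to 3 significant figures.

96.3 km

Coriolis parameter at 77°S:
f = 2Ω sin φ = 2 × 7.29×10⁻⁵ × sin 77° = 1.42×10⁻⁴ s⁻¹
Geostrophic balance rearranged: |∂P/∂n| = f ρ V_g
|∂P/∂n| = 1.42×10⁻⁴ × 0.778 × 47.0 = 5.19×10⁻³ Pa/m
Isobar spacing: Δn = ΔP/|∂P/∂n| = 500 Pa / 5.19×10⁻³ Pa/m = 96252 m ≈ 96.3 km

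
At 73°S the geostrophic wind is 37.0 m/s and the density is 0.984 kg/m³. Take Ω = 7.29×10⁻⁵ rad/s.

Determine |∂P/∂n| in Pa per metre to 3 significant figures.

Coriolis parameter at 73°S:
f = 2Ω sin φ = 2 × 7.29×10⁻⁵ × sin 73° = 1.39×10⁻⁴ s⁻¹
Geostrophic balance rearranged: |∂P/∂n| = f ρ V_g
|∂P/∂n| = 1.39×10⁻⁴ × 0.984 × 37.0 = 5.08×10⁻³ Pa/m

5.08×10⁻³ Pa/m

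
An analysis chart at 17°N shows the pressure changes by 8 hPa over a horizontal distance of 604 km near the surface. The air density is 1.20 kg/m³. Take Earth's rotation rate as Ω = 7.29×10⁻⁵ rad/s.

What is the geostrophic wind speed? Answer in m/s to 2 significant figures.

26 m/s

Coriolis parameter at 17°N:
f = 2Ω sin φ = 2 × 7.29×10⁻⁵ × sin 17° = 4.26×10⁻⁵ s⁻¹
Pressure gradient: |∂P/∂n| = 800 Pa / 604000 m = 1.32×10⁻³ Pa/m
Geostrophic balance (pressure-gradient force = Coriolis force):
V_g = (1/(fρ)) |∂P/∂n| = 1.32×10⁻³ / (4.26×10⁻⁵ × 1.20) = 25.9 m/s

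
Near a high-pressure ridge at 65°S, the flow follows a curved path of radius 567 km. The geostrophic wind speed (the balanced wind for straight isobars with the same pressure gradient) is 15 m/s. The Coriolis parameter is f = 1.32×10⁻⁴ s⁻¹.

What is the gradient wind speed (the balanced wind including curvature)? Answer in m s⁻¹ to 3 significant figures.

Around a high, pressure-gradient force acts outward with centrifugal, so Coriolis balances both:
fV = (1/ρ)|∂P/∂n| + V²/R  →  V² − fR·V + fR·V_g = 0
With fR = 1.32×10⁻⁴ × 567×10³ m = 74.8 m/s:
V = [fR − √((fR)² − 4 fR V_g)]/2 = [74.8 − √(74.8² − 4×74.8×15)]/2 = 20.8 m/s
Supergeostrophic (V > V_g = 15 m/s), as expected around a high.

20.8 m s⁻¹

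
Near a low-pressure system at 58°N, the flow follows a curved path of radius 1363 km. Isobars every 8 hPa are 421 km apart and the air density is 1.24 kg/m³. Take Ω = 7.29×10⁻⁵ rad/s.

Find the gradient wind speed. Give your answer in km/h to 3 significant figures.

Coriolis parameter at 58°N:
f = 2Ω sin φ = 2 × 7.29×10⁻⁵ × sin 58° = 1.24×10⁻⁴ s⁻¹
Pressure gradient: |∂P/∂n| = 800 Pa / 421000 m = 1.90×10⁻³ Pa/m
Geostrophic speed: V_g = |∂P/∂n|/(fρ) = 1.90×10⁻³/(1.24×10⁻⁴ × 1.24) = 12.4 m/s
Around a low, centrifugal force acts outward with Coriolis, so pressure-gradient force balances both:
(1/ρ)|∂P/∂n| = fV + V²/R  →  V² + fR·V − fR·V_g = 0
With fR = 1.24×10⁻⁴ × 1363×10³ m = 169 m/s:
V = [−fR + √((fR)² + 4 fR V_g)]/2 = [−169 + √(169² + 4×169×12.4)]/2 = 11.6 m/s
Subgeostrophic (V < V_g = 12.4 m/s), as expected around a low.
Converting: 11.6 m/s × 3.6 = 41.7 km/h

41.7 km/h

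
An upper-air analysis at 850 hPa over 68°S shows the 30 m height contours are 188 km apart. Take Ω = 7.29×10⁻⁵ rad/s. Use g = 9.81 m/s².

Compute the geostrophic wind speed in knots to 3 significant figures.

22.5 knots

Coriolis parameter at 68°S:
f = 2Ω sin φ = 2 × 7.29×10⁻⁵ × sin 68° = 1.35×10⁻⁴ s⁻¹
Height gradient: |∂Z/∂n| = 30 m / 188000 m = 1.60×10⁻⁴
On a pressure surface, geostrophic balance gives V_g = (g/f)|∂Z/∂n|:
V_g = 9.81 × 1.60×10⁻⁴ / 1.35×10⁻⁴ = 11.6 m/s
Converting: 11.6 m/s × 1.944 = 22.5 knots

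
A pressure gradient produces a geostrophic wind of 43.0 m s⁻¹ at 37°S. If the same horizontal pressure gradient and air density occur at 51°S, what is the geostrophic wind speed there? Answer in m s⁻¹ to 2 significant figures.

With the same pressure gradient and density, V_g ∝ 1/f ∝ 1/sin φ.
V₂ = V₁ · sin φ₁ / sin φ₂ = 43.0 × sin 37° / sin 51°
V₂ = 43.0 × 0.6018/0.7771 = 33 m s⁻¹

33 m s⁻¹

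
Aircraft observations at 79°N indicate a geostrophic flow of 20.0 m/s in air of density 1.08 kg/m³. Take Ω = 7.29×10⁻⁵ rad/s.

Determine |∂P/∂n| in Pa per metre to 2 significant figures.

Coriolis parameter at 79°N:
f = 2Ω sin φ = 2 × 7.29×10⁻⁵ × sin 79° = 1.43×10⁻⁴ s⁻¹
Geostrophic balance rearranged: |∂P/∂n| = f ρ V_g
|∂P/∂n| = 1.43×10⁻⁴ × 1.08 × 20.0 = 3.09×10⁻³ Pa/m

3.1×10⁻³ Pa/m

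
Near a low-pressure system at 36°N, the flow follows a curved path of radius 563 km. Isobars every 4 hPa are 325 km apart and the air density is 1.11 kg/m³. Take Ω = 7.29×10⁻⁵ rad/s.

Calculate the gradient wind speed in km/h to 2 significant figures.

38 km/h

Coriolis parameter at 36°N:
f = 2Ω sin φ = 2 × 7.29×10⁻⁵ × sin 36° = 8.57×10⁻⁵ s⁻¹
Pressure gradient: |∂P/∂n| = 400 Pa / 325000 m = 1.23×10⁻³ Pa/m
Geostrophic speed: V_g = |∂P/∂n|/(fρ) = 1.23×10⁻³/(8.57×10⁻⁵ × 1.11) = 12.9 m/s
Around a low, centrifugal force acts outward with Coriolis, so pressure-gradient force balances both:
(1/ρ)|∂P/∂n| = fV + V²/R  →  V² + fR·V − fR·V_g = 0
With fR = 8.57×10⁻⁵ × 563×10³ m = 48.2 m/s:
V = [−fR + √((fR)² + 4 fR V_g)]/2 = [−48.2 + √(48.2² + 4×48.2×12.9)]/2 = 10.6 m/s
Subgeostrophic (V < V_g = 12.9 m/s), as expected around a low.
Converting: 10.6 m/s × 3.6 = 38 km/h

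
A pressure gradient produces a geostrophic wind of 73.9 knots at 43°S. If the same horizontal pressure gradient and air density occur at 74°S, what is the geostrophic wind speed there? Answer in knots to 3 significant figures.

With the same pressure gradient and density, V_g ∝ 1/f ∝ 1/sin φ.
V₂ = V₁ · sin φ₁ / sin φ₂ = 73.9 × sin 43° / sin 74°
V₂ = 73.9 × 0.6820/0.9613 = 52.4 knots

52.4 knots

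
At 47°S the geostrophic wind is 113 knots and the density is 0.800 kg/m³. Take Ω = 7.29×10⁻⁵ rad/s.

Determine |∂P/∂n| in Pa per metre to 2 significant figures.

5.0×10⁻³ Pa/m

Coriolis parameter at 47°S:
f = 2Ω sin φ = 2 × 7.29×10⁻⁵ × sin 47° = 1.07×10⁻⁴ s⁻¹
Wind speed in SI: 113 knots = 58.1 m/s
Geostrophic balance rearranged: |∂P/∂n| = f ρ V_g
|∂P/∂n| = 1.07×10⁻⁴ × 0.800 × 58.1 = 4.96×10⁻³ Pa/m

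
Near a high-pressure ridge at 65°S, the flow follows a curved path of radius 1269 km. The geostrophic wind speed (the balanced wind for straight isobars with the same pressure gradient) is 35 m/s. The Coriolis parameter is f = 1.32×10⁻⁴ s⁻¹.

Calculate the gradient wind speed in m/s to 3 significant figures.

Around a high, pressure-gradient force acts outward with centrifugal, so Coriolis balances both:
fV = (1/ρ)|∂P/∂n| + V²/R  →  V² − fR·V + fR·V_g = 0
With fR = 1.32×10⁻⁴ × 1269×10³ m = 168 m/s:
V = [fR − √((fR)² − 4 fR V_g)]/2 = [168 − √(168² − 4×168×35)]/2 = 49.8 m/s
Supergeostrophic (V > V_g = 35 m/s), as expected around a high.

49.8 m/s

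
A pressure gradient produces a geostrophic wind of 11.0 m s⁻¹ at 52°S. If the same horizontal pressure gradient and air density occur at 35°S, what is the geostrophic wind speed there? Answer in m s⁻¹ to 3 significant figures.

With the same pressure gradient and density, V_g ∝ 1/f ∝ 1/sin φ.
V₂ = V₁ · sin φ₁ / sin φ₂ = 11.0 × sin 52° / sin 35°
V₂ = 11.0 × 0.7880/0.5736 = 15.1 m s⁻¹

15.1 m s⁻¹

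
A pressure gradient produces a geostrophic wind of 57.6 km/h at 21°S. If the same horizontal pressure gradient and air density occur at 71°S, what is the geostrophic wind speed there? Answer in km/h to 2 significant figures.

22 km/h

With the same pressure gradient and density, V_g ∝ 1/f ∝ 1/sin φ.
V₂ = V₁ · sin φ₁ / sin φ₂ = 57.6 × sin 21° / sin 71°
V₂ = 57.6 × 0.3584/0.9455 = 22 km/h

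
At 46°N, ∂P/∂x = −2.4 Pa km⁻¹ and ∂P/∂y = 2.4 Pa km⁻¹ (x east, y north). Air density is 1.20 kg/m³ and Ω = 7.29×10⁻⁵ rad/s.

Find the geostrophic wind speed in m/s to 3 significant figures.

27.0 m/s

Coriolis parameter at 46°N:
f = 2Ω sin φ = 2 × 7.29×10⁻⁵ × sin 46° = 1.05×10⁻⁴ s⁻¹
Component geostrophic relations (x east, y north):
u_g = −(1/(fρ)) ∂P/∂y,  v_g = (1/(fρ)) ∂P/∂x
u_g = −(2.4×10⁻³)/(1.05×10⁻⁴ × 1.20) = −19.1 m/s;  v_g = (−2.4×10⁻³)/(1.05×10⁻⁴ × 1.20) = −19.1 m/s
|V_g| = √(u_g² + v_g²) = 27.0 m/s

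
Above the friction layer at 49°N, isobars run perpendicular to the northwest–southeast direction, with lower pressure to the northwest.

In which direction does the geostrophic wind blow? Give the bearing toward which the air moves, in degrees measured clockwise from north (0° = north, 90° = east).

The pressure-gradient force points toward the northwest (bearing 315°).
Geostrophic balance: in the Northern Hemisphere the Coriolis force deflects motion to the right, so the geostrophic wind blows 90° to the right of the pressure-gradient force (low pressure on the left).
Rotating 315° by 90° clockwise gives 045° — the wind blows toward the northeast.

045°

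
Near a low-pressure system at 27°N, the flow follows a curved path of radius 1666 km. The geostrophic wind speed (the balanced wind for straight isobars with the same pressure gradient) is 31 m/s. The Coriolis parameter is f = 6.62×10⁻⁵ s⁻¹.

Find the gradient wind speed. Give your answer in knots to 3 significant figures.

49.0 knots

Around a low, centrifugal force acts outward with Coriolis, so pressure-gradient force balances both:
(1/ρ)|∂P/∂n| = fV + V²/R  →  V² + fR·V − fR·V_g = 0
With fR = 6.62×10⁻⁵ × 1666×10³ m = 110 m/s:
V = [−fR + √((fR)² + 4 fR V_g)]/2 = [−110 + √(110² + 4×110×31)]/2 = 25.2 m/s
Subgeostrophic (V < V_g = 31 m/s), as expected around a low.
Converting: 25.2 m/s × 1.944 = 49.0 knots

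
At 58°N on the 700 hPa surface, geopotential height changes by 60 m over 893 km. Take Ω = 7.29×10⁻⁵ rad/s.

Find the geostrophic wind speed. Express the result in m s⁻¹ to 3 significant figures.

5.33 m s⁻¹

Coriolis parameter at 58°N:
f = 2Ω sin φ = 2 × 7.29×10⁻⁵ × sin 58° = 1.24×10⁻⁴ s⁻¹
Height gradient: |∂Z/∂n| = 60 m / 893000 m = 6.72×10⁻⁵
On a pressure surface, geostrophic balance gives V_g = (g/f)|∂Z/∂n|:
V_g = 9.81 × 6.72×10⁻⁵ / 1.24×10⁻⁴ = 5.33 m/s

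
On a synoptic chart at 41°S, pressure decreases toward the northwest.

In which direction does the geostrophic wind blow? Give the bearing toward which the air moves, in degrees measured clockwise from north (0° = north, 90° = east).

225°

The pressure-gradient force points toward the northwest (bearing 315°).
Geostrophic balance: in the Southern Hemisphere the Coriolis force deflects motion to the left, so the geostrophic wind blows 90° to the left of the pressure-gradient force (low pressure on the right).
Rotating 315° by 90° counterclockwise gives 225° — the wind blows toward the southwest.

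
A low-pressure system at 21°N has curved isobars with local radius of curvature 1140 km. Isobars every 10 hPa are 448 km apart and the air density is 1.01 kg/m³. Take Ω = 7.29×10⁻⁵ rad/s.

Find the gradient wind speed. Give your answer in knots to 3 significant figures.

Coriolis parameter at 21°N:
f = 2Ω sin φ = 2 × 7.29×10⁻⁵ × sin 21° = 5.23×10⁻⁵ s⁻¹
Pressure gradient: |∂P/∂n| = 1000 Pa / 448000 m = 2.23×10⁻³ Pa/m
Geostrophic speed: V_g = |∂P/∂n|/(fρ) = 2.23×10⁻³/(5.23×10⁻⁵ × 1.01) = 42.3 m/s
Around a low, centrifugal force acts outward with Coriolis, so pressure-gradient force balances both:
(1/ρ)|∂P/∂n| = fV + V²/R  →  V² + fR·V − fR·V_g = 0
With fR = 5.23×10⁻⁵ × 1140×10³ m = 59.6 m/s:
V = [−fR + √((fR)² + 4 fR V_g)]/2 = [−59.6 + √(59.6² + 4×59.6×42.3)]/2 = 28.6 m/s
Subgeostrophic (V < V_g = 42.3 m/s), as expected around a low.
Converting: 28.6 m/s × 1.944 = 55.6 knots

55.6 knots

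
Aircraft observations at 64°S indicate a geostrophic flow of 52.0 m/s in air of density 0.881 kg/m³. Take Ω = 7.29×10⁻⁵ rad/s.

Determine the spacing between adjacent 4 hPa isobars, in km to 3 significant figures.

Coriolis parameter at 64°S:
f = 2Ω sin φ = 2 × 7.29×10⁻⁵ × sin 64° = 1.31×10⁻⁴ s⁻¹
Geostrophic balance rearranged: |∂P/∂n| = f ρ V_g
|∂P/∂n| = 1.31×10⁻⁴ × 0.881 × 52.0 = 6.00×10⁻³ Pa/m
Isobar spacing: Δn = ΔP/|∂P/∂n| = 400 Pa / 6.00×10⁻³ Pa/m = 66629 m ≈ 66.6 km

66.6 km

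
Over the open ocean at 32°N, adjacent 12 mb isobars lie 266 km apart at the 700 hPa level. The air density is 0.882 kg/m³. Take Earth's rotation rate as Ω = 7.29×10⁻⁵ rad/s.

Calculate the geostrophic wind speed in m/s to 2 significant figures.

Coriolis parameter at 32°N:
f = 2Ω sin φ = 2 × 7.29×10⁻⁵ × sin 32° = 7.73×10⁻⁵ s⁻¹
Pressure gradient: |∂P/∂n| = 1200 Pa / 266000 m = 4.51×10⁻³ Pa/m
Geostrophic balance (pressure-gradient force = Coriolis force):
V_g = (1/(fρ)) |∂P/∂n| = 4.51×10⁻³ / (7.73×10⁻⁵ × 0.882) = 66.2 m/s

66 m/s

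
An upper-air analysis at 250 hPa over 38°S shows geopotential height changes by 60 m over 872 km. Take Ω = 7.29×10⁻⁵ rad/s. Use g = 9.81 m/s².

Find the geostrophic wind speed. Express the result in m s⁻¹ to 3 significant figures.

7.52 m s⁻¹

Coriolis parameter at 38°S:
f = 2Ω sin φ = 2 × 7.29×10⁻⁵ × sin 38° = 8.98×10⁻⁵ s⁻¹
Height gradient: |∂Z/∂n| = 60 m / 872000 m = 6.88×10⁻⁵
On a pressure surface, geostrophic balance gives V_g = (g/f)|∂Z/∂n|:
V_g = 9.81 × 6.88×10⁻⁵ / 8.98×10⁻⁵ = 7.52 m/s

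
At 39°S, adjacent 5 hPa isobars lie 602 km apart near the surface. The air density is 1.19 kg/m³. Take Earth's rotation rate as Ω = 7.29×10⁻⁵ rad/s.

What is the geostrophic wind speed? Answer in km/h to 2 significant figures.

27 km/h

Coriolis parameter at 39°S:
f = 2Ω sin φ = 2 × 7.29×10⁻⁵ × sin 39° = 9.18×10⁻⁵ s⁻¹
Pressure gradient: |∂P/∂n| = 500 Pa / 602000 m = 8.31×10⁻⁴ Pa/m
Geostrophic balance (pressure-gradient force = Coriolis force):
V_g = (1/(fρ)) |∂P/∂n| = 8.31×10⁻⁴ / (9.18×10⁻⁵ × 1.19) = 7.61 m/s
Converting: 7.61 m/s × 3.6 = 27 km/h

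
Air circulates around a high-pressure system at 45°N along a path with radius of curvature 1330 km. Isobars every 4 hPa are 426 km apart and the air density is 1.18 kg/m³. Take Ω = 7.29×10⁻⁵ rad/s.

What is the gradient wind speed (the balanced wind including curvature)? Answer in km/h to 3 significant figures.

Coriolis parameter at 45°N:
f = 2Ω sin φ = 2 × 7.29×10⁻⁵ × sin 45° = 1.03×10⁻⁴ s⁻¹
Pressure gradient: |∂P/∂n| = 400 Pa / 426000 m = 9.39×10⁻⁴ Pa/m
Geostrophic speed: V_g = |∂P/∂n|/(fρ) = 9.39×10⁻⁴/(1.03×10⁻⁴ × 1.18) = 7.72 m/s
Around a high, pressure-gradient force acts outward with centrifugal, so Coriolis balances both:
fV = (1/ρ)|∂P/∂n| + V²/R  →  V² − fR·V + fR·V_g = 0
With fR = 1.03×10⁻⁴ × 1330×10³ m = 137 m/s:
V = [fR − √((fR)² − 4 fR V_g)]/2 = [137 − √(137² − 4×137×7.72)]/2 = 8.21 m/s
Supergeostrophic (V > V_g = 7.72 m/s), as expected around a high.
Converting: 8.21 m/s × 3.6 = 29.6 km/h

29.6 km/h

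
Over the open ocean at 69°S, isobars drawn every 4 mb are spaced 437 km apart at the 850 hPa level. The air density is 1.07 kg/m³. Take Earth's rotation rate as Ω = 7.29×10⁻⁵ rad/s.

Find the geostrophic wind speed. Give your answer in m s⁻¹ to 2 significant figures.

Coriolis parameter at 69°S:
f = 2Ω sin φ = 2 × 7.29×10⁻⁵ × sin 69° = 1.36×10⁻⁴ s⁻¹
Pressure gradient: |∂P/∂n| = 400 Pa / 437000 m = 9.15×10⁻⁴ Pa/m
Geostrophic balance (pressure-gradient force = Coriolis force):
V_g = (1/(fρ)) |∂P/∂n| = 9.15×10⁻⁴ / (1.36×10⁻⁴ × 1.07) = 6.28 m/s

6.3 m s⁻¹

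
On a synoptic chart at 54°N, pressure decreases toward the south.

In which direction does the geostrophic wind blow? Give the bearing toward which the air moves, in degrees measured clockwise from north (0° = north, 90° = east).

The pressure-gradient force points toward the south (bearing 180°).
Geostrophic balance: in the Northern Hemisphere the Coriolis force deflects motion to the right, so the geostrophic wind blows 90° to the right of the pressure-gradient force (low pressure on the left).
Rotating 180° by 90° clockwise gives 270° — the wind blows toward the west.

270°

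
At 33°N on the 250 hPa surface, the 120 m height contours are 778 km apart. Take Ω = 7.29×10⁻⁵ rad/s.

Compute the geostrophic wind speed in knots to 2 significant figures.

37 knots

Coriolis parameter at 33°N:
f = 2Ω sin φ = 2 × 7.29×10⁻⁵ × sin 33° = 7.94×10⁻⁵ s⁻¹
Height gradient: |∂Z/∂n| = 120 m / 778000 m = 1.54×10⁻⁴
On a pressure surface, geostrophic balance gives V_g = (g/f)|∂Z/∂n|:
V_g = 9.81 × 1.54×10⁻⁴ / 7.94×10⁻⁵ = 19.1 m/s
Converting: 19.1 m/s × 1.944 = 37 knots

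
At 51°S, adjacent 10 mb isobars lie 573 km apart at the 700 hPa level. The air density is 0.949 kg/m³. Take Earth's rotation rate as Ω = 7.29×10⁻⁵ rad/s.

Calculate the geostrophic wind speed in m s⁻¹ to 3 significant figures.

16.2 m s⁻¹

Coriolis parameter at 51°S:
f = 2Ω sin φ = 2 × 7.29×10⁻⁵ × sin 51° = 1.13×10⁻⁴ s⁻¹
Pressure gradient: |∂P/∂n| = 1000 Pa / 573000 m = 1.75×10⁻³ Pa/m
Geostrophic balance (pressure-gradient force = Coriolis force):
V_g = (1/(fρ)) |∂P/∂n| = 1.75×10⁻³ / (1.13×10⁻⁴ × 0.949) = 16.2 m/s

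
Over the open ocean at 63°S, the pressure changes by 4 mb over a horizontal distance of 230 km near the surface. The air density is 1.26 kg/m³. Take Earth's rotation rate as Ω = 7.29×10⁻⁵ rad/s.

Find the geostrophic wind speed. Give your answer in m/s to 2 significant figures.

Coriolis parameter at 63°S:
f = 2Ω sin φ = 2 × 7.29×10⁻⁵ × sin 63° = 1.30×10⁻⁴ s⁻¹
Pressure gradient: |∂P/∂n| = 400 Pa / 230000 m = 1.74×10⁻³ Pa/m
Geostrophic balance (pressure-gradient force = Coriolis force):
V_g = (1/(fρ)) |∂P/∂n| = 1.74×10⁻³ / (1.30×10⁻⁴ × 1.26) = 10.6 m/s

11 m/s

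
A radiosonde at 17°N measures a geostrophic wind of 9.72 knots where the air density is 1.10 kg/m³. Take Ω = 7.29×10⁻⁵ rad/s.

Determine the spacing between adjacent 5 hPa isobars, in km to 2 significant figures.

Coriolis parameter at 17°N:
f = 2Ω sin φ = 2 × 7.29×10⁻⁵ × sin 17° = 4.26×10⁻⁵ s⁻¹
Wind speed in SI: 9.72 knots = 5.00 m/s
Geostrophic balance rearranged: |∂P/∂n| = f ρ V_g
|∂P/∂n| = 4.26×10⁻⁵ × 1.10 × 5.00 = 2.34×10⁻⁴ Pa/m
Isobar spacing: Δn = ΔP/|∂P/∂n| = 500 Pa / 2.34×10⁻⁴ Pa/m = 2132456 m ≈ 2100 km

2100 km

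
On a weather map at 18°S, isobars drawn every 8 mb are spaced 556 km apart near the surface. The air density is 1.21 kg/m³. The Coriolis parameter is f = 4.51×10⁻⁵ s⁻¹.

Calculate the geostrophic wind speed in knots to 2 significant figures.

51 knots

Pressure gradient: |∂P/∂n| = 800 Pa / 556000 m = 1.44×10⁻³ Pa/m
Geostrophic balance (pressure-gradient force = Coriolis force):
V_g = (1/(fρ)) |∂P/∂n| = 1.44×10⁻³ / (4.51×10⁻⁵ × 1.21) = 26.4 m/s
Converting: 26.4 m/s × 1.944 = 51 knots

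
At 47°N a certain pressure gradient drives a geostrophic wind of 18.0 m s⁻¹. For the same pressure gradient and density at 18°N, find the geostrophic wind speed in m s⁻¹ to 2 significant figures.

With the same pressure gradient and density, V_g ∝ 1/f ∝ 1/sin φ.
V₂ = V₁ · sin φ₁ / sin φ₂ = 18.0 × sin 47° / sin 18°
V₂ = 18.0 × 0.7314/0.3090 = 43 m s⁻¹

43 m s⁻¹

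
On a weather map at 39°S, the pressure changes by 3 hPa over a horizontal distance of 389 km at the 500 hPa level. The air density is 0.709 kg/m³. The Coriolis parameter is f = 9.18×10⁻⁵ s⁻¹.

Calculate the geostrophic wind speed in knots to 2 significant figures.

Pressure gradient: |∂P/∂n| = 300 Pa / 389000 m = 7.71×10⁻⁴ Pa/m
Geostrophic balance (pressure-gradient force = Coriolis force):
V_g = (1/(fρ)) |∂P/∂n| = 7.71×10⁻⁴ / (9.18×10⁻⁵ × 0.709) = 11.8 m/s
Converting: 11.8 m/s × 1.944 = 23 knots

23 knots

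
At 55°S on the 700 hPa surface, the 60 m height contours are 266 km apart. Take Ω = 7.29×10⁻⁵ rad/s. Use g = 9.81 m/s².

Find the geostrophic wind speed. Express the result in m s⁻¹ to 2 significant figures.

Coriolis parameter at 55°S:
f = 2Ω sin φ = 2 × 7.29×10⁻⁵ × sin 55° = 1.19×10⁻⁴ s⁻¹
Height gradient: |∂Z/∂n| = 60 m / 266000 m = 2.26×10⁻⁴
On a pressure surface, geostrophic balance gives V_g = (g/f)|∂Z/∂n|:
V_g = 9.81 × 2.26×10⁻⁴ / 1.19×10⁻⁴ = 18.5 m/s

19 m s⁻¹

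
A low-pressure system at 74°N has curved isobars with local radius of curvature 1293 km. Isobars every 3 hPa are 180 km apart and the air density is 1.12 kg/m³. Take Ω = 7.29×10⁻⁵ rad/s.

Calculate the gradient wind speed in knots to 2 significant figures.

Coriolis parameter at 74°N:
f = 2Ω sin φ = 2 × 7.29×10⁻⁵ × sin 74° = 1.40×10⁻⁴ s⁻¹
Pressure gradient: |∂P/∂n| = 300 Pa / 180000 m = 1.67×10⁻³ Pa/m
Geostrophic speed: V_g = |∂P/∂n|/(fρ) = 1.67×10⁻³/(1.40×10⁻⁴ × 1.12) = 10.6 m/s
Around a low, centrifugal force acts outward with Coriolis, so pressure-gradient force balances both:
(1/ρ)|∂P/∂n| = fV + V²/R  →  V² + fR·V − fR·V_g = 0
With fR = 1.40×10⁻⁴ × 1293×10³ m = 181 m/s:
V = [−fR + √((fR)² + 4 fR V_g)]/2 = [−181 + √(181² + 4×181×10.6)]/2 = 10.1 m/s
Subgeostrophic (V < V_g = 10.6 m/s), as expected around a low.
Converting: 10.1 m/s × 1.944 = 20 knots

20 knots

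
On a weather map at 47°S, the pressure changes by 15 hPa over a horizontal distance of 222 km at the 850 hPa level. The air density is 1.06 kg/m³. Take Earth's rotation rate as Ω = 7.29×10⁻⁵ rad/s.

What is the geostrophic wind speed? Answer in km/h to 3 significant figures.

215 km/h

Coriolis parameter at 47°S:
f = 2Ω sin φ = 2 × 7.29×10⁻⁵ × sin 47° = 1.07×10⁻⁴ s⁻¹
Pressure gradient: |∂P/∂n| = 1500 Pa / 222000 m = 6.76×10⁻³ Pa/m
Geostrophic balance (pressure-gradient force = Coriolis force):
V_g = (1/(fρ)) |∂P/∂n| = 6.76×10⁻³ / (1.07×10⁻⁴ × 1.06) = 59.8 m/s
Converting: 59.8 m/s × 3.6 = 215 km/h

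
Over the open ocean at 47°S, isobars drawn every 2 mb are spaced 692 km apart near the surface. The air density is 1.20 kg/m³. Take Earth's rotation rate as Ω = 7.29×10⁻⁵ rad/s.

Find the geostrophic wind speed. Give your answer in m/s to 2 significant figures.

2.3 m/s

Coriolis parameter at 47°S:
f = 2Ω sin φ = 2 × 7.29×10⁻⁵ × sin 47° = 1.07×10⁻⁴ s⁻¹
Pressure gradient: |∂P/∂n| = 200 Pa / 692000 m = 2.89×10⁻⁴ Pa/m
Geostrophic balance (pressure-gradient force = Coriolis force):
V_g = (1/(fρ)) |∂P/∂n| = 2.89×10⁻⁴ / (1.07×10⁻⁴ × 1.20) = 2.26 m/s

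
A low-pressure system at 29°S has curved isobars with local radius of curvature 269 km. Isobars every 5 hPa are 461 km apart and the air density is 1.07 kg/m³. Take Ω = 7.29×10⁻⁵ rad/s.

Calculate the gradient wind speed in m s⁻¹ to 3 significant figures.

9.55 m s⁻¹

Coriolis parameter at 29°S:
f = 2Ω sin φ = 2 × 7.29×10⁻⁵ × sin 29° = 7.07×10⁻⁵ s⁻¹
Pressure gradient: |∂P/∂n| = 500 Pa / 461000 m = 1.08×10⁻³ Pa/m
Geostrophic speed: V_g = |∂P/∂n|/(fρ) = 1.08×10⁻³/(7.07×10⁻⁵ × 1.07) = 14.3 m/s
Around a low, centrifugal force acts outward with Coriolis, so pressure-gradient force balances both:
(1/ρ)|∂P/∂n| = fV + V²/R  →  V² + fR·V − fR·V_g = 0
With fR = 7.07×10⁻⁵ × 269×10³ m = 19.0 m/s:
V = [−fR + √((fR)² + 4 fR V_g)]/2 = [−19.0 + √(19.0² + 4×19.0×14.3)]/2 = 9.55 m/s
Subgeostrophic (V < V_g = 14.3 m/s), as expected around a low.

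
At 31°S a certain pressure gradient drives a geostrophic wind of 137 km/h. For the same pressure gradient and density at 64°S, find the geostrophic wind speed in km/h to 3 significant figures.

78.5 km/h

With the same pressure gradient and density, V_g ∝ 1/f ∝ 1/sin φ.
V₂ = V₁ · sin φ₁ / sin φ₂ = 137 × sin 31° / sin 64°
V₂ = 137 × 0.5150/0.8988 = 78.5 km/h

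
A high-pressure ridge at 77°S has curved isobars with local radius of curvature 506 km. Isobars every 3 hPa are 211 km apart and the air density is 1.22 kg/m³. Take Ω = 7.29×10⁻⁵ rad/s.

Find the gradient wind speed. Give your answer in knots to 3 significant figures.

18.4 knots

Coriolis parameter at 77°S:
f = 2Ω sin φ = 2 × 7.29×10⁻⁵ × sin 77° = 1.42×10⁻⁴ s⁻¹
Pressure gradient: |∂P/∂n| = 300 Pa / 211000 m = 1.42×10⁻³ Pa/m
Geostrophic speed: V_g = |∂P/∂n|/(fρ) = 1.42×10⁻³/(1.42×10⁻⁴ × 1.22) = 8.20 m/s
Around a high, pressure-gradient force acts outward with centrifugal, so Coriolis balances both:
fV = (1/ρ)|∂P/∂n| + V²/R  →  V² − fR·V + fR·V_g = 0
With fR = 1.42×10⁻⁴ × 506×10³ m = 71.9 m/s:
V = [fR − √((fR)² − 4 fR V_g)]/2 = [71.9 − √(71.9² − 4×71.9×8.2)]/2 = 9.44 m/s
Supergeostrophic (V > V_g = 8.2 m/s), as expected around a high.
Converting: 9.44 m/s × 1.944 = 18.4 knots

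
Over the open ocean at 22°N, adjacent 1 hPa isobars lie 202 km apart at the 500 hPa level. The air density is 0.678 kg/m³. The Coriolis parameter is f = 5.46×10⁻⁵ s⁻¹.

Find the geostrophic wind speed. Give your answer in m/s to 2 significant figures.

Pressure gradient: |∂P/∂n| = 100 Pa / 202000 m = 4.95×10⁻⁴ Pa/m
Geostrophic balance (pressure-gradient force = Coriolis force):
V_g = (1/(fρ)) |∂P/∂n| = 4.95×10⁻⁴ / (5.46×10⁻⁵ × 0.678) = 13.4 m/s

13 m/s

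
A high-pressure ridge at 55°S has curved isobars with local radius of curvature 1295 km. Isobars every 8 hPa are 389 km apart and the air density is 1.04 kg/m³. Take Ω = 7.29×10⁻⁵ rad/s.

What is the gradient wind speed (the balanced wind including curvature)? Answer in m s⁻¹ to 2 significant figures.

Coriolis parameter at 55°S:
f = 2Ω sin φ = 2 × 7.29×10⁻⁵ × sin 55° = 1.19×10⁻⁴ s⁻¹
Pressure gradient: |∂P/∂n| = 800 Pa / 389000 m = 2.06×10⁻³ Pa/m
Geostrophic speed: V_g = |∂P/∂n|/(fρ) = 2.06×10⁻³/(1.19×10⁻⁴ × 1.04) = 16.6 m/s
Around a high, pressure-gradient force acts outward with centrifugal, so Coriolis balances both:
fV = (1/ρ)|∂P/∂n| + V²/R  →  V² − fR·V + fR·V_g = 0
With fR = 1.19×10⁻⁴ × 1295×10³ m = 155 m/s:
V = [fR − √((fR)² − 4 fR V_g)]/2 = [155 − √(155² − 4×155×16.6)]/2 = 18.9 m/s
Supergeostrophic (V > V_g = 16.6 m/s), as expected around a high.

19 m s⁻¹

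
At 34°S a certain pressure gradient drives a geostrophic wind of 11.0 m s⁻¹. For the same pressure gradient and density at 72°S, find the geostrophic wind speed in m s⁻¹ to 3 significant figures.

6.47 m s⁻¹

With the same pressure gradient and density, V_g ∝ 1/f ∝ 1/sin φ.
V₂ = V₁ · sin φ₁ / sin φ₂ = 11.0 × sin 34° / sin 72°
V₂ = 11.0 × 0.5592/0.9511 = 6.47 m s⁻¹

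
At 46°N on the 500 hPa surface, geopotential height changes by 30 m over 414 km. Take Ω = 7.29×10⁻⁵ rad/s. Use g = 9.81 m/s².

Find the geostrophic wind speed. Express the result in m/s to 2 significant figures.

Coriolis parameter at 46°N:
f = 2Ω sin φ = 2 × 7.29×10⁻⁵ × sin 46° = 1.05×10⁻⁴ s⁻¹
Height gradient: |∂Z/∂n| = 30 m / 414000 m = 7.25×10⁻⁵
On a pressure surface, geostrophic balance gives V_g = (g/f)|∂Z/∂n|:
V_g = 9.81 × 7.25×10⁻⁵ / 1.05×10⁻⁴ = 6.78 m/s

6.8 m/s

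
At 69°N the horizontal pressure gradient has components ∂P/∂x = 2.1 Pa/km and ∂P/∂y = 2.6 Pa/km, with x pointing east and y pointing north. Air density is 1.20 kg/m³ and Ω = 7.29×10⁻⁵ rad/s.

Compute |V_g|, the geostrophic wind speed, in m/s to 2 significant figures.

Coriolis parameter at 69°N:
f = 2Ω sin φ = 2 × 7.29×10⁻⁵ × sin 69° = 1.36×10⁻⁴ s⁻¹
Component geostrophic relations (x east, y north):
u_g = −(1/(fρ)) ∂P/∂y,  v_g = (1/(fρ)) ∂P/∂x
u_g = −(2.6×10⁻³)/(1.36×10⁻⁴ × 1.20) = −15.9 m/s;  v_g = (2.1×10⁻³)/(1.36×10⁻⁴ × 1.20) = 12.9 m/s
|V_g| = √(u_g² + v_g²) = 20.5 m/s

20 m/s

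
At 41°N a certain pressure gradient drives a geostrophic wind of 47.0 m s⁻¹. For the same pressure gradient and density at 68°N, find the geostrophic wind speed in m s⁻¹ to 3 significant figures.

With the same pressure gradient and density, V_g ∝ 1/f ∝ 1/sin φ.
V₂ = V₁ · sin φ₁ / sin φ₂ = 47.0 × sin 41° / sin 68°
V₂ = 47.0 × 0.6561/0.9272 = 33.3 m s⁻¹

33.3 m s⁻¹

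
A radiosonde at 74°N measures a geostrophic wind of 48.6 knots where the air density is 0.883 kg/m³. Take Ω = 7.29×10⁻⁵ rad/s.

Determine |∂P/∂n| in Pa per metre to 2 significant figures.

3.1×10⁻³ Pa/m

Coriolis parameter at 74°N:
f = 2Ω sin φ = 2 × 7.29×10⁻⁵ × sin 74° = 1.40×10⁻⁴ s⁻¹
Wind speed in SI: 48.6 knots = 25.0 m/s
Geostrophic balance rearranged: |∂P/∂n| = f ρ V_g
|∂P/∂n| = 1.40×10⁻⁴ × 0.883 × 25.0 = 3.09×10⁻³ Pa/m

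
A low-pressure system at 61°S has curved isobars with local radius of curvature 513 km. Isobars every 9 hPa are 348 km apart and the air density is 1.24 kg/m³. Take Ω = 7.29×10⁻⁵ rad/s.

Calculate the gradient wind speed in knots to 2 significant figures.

Coriolis parameter at 61°S:
f = 2Ω sin φ = 2 × 7.29×10⁻⁵ × sin 61° = 1.28×10⁻⁴ s⁻¹
Pressure gradient: |∂P/∂n| = 900 Pa / 348000 m = 2.59×10⁻³ Pa/m
Geostrophic speed: V_g = |∂P/∂n|/(fρ) = 2.59×10⁻³/(1.28×10⁻⁴ × 1.24) = 16.4 m/s
Around a low, centrifugal force acts outward with Coriolis, so pressure-gradient force balances both:
(1/ρ)|∂P/∂n| = fV + V²/R  →  V² + fR·V − fR·V_g = 0
With fR = 1.28×10⁻⁴ × 513×10³ m = 65.4 m/s:
V = [−fR + √((fR)² + 4 fR V_g)]/2 = [−65.4 + √(65.4² + 4×65.4×16.4)]/2 = 13.5 m/s
Subgeostrophic (V < V_g = 16.4 m/s), as expected around a low.
Converting: 13.5 m/s × 1.944 = 26 knots

26 knots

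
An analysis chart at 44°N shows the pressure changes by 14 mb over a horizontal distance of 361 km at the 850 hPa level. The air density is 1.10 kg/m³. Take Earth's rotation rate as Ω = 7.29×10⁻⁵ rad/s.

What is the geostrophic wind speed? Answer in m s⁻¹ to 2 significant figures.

Coriolis parameter at 44°N:
f = 2Ω sin φ = 2 × 7.29×10⁻⁵ × sin 44° = 1.01×10⁻⁴ s⁻¹
Pressure gradient: |∂P/∂n| = 1400 Pa / 361000 m = 3.88×10⁻³ Pa/m
Geostrophic balance (pressure-gradient force = Coriolis force):
V_g = (1/(fρ)) |∂P/∂n| = 3.88×10⁻³ / (1.01×10⁻⁴ × 1.10) = 34.8 m/s

35 m s⁻¹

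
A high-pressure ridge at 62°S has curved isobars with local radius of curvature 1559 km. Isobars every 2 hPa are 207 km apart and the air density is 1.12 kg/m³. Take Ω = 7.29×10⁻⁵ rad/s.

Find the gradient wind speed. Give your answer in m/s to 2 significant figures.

6.9 m/s

Coriolis parameter at 62°S:
f = 2Ω sin φ = 2 × 7.29×10⁻⁵ × sin 62° = 1.29×10⁻⁴ s⁻¹
Pressure gradient: |∂P/∂n| = 200 Pa / 207000 m = 9.66×10⁻⁴ Pa/m
Geostrophic speed: V_g = |∂P/∂n|/(fρ) = 9.66×10⁻⁴/(1.29×10⁻⁴ × 1.12) = 6.70 m/s
Around a high, pressure-gradient force acts outward with centrifugal, so Coriolis balances both:
fV = (1/ρ)|∂P/∂n| + V²/R  →  V² − fR·V + fR·V_g = 0
With fR = 1.29×10⁻⁴ × 1559×10³ m = 201 m/s:
V = [fR − √((fR)² − 4 fR V_g)]/2 = [201 − √(201² − 4×201×6.7)]/2 = 6.94 m/s
Supergeostrophic (V > V_g = 6.7 m/s), as expected around a high.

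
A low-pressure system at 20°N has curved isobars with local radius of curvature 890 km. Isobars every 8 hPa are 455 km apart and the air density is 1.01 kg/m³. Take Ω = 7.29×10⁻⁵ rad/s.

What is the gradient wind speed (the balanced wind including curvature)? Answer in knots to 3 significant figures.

Coriolis parameter at 20°N:
f = 2Ω sin φ = 2 × 7.29×10⁻⁵ × sin 20° = 4.99×10⁻⁵ s⁻¹
Pressure gradient: |∂P/∂n| = 800 Pa / 455000 m = 1.76×10⁻³ Pa/m
Geostrophic speed: V_g = |∂P/∂n|/(fρ) = 1.76×10⁻³/(4.99×10⁻⁵ × 1.01) = 34.9 m/s
Around a low, centrifugal force acts outward with Coriolis, so pressure-gradient force balances both:
(1/ρ)|∂P/∂n| = fV + V²/R  →  V² + fR·V − fR·V_g = 0
With fR = 4.99×10⁻⁵ × 890×10³ m = 44.4 m/s:
V = [−fR + √((fR)² + 4 fR V_g)]/2 = [−44.4 + √(44.4² + 4×44.4×34.9)]/2 = 23 m/s
Subgeostrophic (V < V_g = 34.9 m/s), as expected around a low.
Converting: 23 m/s × 1.944 = 44.7 knots

44.7 knots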